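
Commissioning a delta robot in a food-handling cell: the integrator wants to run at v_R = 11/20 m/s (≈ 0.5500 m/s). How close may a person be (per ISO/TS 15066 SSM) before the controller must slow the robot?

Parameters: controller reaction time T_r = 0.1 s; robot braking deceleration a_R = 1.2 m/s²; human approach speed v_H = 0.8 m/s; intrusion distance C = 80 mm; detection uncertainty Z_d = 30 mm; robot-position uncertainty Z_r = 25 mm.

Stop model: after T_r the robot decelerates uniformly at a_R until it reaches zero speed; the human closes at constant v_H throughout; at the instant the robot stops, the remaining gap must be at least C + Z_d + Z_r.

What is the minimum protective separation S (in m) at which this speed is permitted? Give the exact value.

T_s = v_R/a_R = (11/20)/(6/5) = 0.4583 s
robot covers v_R·T_r = 0.5500·0.1000 = 0.0550 m before braking
robot under decel: 0.5500²/(2·1.2000) = 0.1260 m
person approaches 0.8000·(0.1000+0.4583) = 0.4467 m
residual clearance needed = 0.0800+0.0300+0.0250 = 0.1350 m
S_min ≈ 0.0550+0.1260+0.4467+0.1350  ⇒  S_min = 3661/4800 m

S_min = 3661/4800 m = 0.7627 m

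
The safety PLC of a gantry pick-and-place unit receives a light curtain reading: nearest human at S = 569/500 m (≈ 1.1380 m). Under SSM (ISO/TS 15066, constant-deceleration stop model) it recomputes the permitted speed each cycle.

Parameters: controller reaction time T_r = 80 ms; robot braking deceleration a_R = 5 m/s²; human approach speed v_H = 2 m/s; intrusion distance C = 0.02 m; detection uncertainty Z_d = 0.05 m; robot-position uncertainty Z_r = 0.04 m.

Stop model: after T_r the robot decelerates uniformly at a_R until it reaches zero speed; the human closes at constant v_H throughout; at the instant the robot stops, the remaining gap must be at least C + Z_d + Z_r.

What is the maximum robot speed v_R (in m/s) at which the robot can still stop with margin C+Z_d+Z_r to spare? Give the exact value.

v_R_max = 7/5 m/s = 1.4000 m/s

quadratic (1/10)·v² + (12/25)·v + (-217/250) = 0
  disc = (12/25)² − 4·(1/10)·(-217/250) = 361/625 ; √disc = 19/25
  v_R = (−(12/25) + 19/25) / (2·(1/10)) = 7/5 m/s
check:
stop time T_s = (7/5)/5 = 0.2800 s
reaction-phase robot travel = 1.4000·0.0800 = 0.1120 m
robot under decel: 1.4000²/(2·5.0000) = 0.1960 m
person approaches 2.0000·(0.0800+0.2800) = 0.7200 m
margins: 0.0200+0.0500+0.0400 = 0.1100 m
sum ≈ 0.1120+0.1960+0.7200+0.1100 ≈ 1.1380 m = S ✓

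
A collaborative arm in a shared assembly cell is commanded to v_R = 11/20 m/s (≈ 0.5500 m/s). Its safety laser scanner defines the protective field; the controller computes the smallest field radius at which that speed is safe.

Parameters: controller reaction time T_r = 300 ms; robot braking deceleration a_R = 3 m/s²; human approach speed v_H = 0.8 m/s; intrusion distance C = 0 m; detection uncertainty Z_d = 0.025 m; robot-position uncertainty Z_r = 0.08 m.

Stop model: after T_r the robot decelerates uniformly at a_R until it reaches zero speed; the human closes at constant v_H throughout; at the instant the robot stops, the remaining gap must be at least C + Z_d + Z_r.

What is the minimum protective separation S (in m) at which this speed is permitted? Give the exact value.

stop time T_s = (11/20)/3 = 0.1833 s
reaction-phase robot travel = 0.5500·0.3000 = 0.1650 m
robot under decel: 0.5500²/(2·3.0000) = 0.0504 m
person approaches 0.8000·(0.3000+0.1833) = 0.3867 m
margins: 0.0000+0.0250+0.0800 = 0.1050 m
S_min ≈ 0.1650+0.0504+0.3867+0.1050  ⇒  S_min = 1697/2400 m

S_min = 1697/2400 m = 0.7071 m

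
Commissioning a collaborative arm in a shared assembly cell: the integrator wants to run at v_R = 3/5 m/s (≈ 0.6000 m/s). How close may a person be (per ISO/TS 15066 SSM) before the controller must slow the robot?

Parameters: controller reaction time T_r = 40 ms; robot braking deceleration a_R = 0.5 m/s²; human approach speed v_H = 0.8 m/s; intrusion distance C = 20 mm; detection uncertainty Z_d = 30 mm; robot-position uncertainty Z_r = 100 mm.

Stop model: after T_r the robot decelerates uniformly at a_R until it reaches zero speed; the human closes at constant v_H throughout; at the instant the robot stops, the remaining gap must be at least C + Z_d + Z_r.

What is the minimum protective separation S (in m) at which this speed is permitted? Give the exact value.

braking lasts T_s = (3/5)/(1/2) = 1.2000 s
reaction-phase robot travel = 0.6000·0.0400 = 0.0240 m
robot under decel: 0.6000²/(2·0.5000) = 0.3600 m
person approaches 0.8000·(0.0400+1.2000) = 0.9920 m
C+Z_d+Z_r = 0.0200+0.0300+0.1000 = 0.1500 m
S_min ≈ 0.0240+0.3600+0.9920+0.1500  ⇒  S_min = 763/500 m

S_min = 763/500 m = 1.5260 m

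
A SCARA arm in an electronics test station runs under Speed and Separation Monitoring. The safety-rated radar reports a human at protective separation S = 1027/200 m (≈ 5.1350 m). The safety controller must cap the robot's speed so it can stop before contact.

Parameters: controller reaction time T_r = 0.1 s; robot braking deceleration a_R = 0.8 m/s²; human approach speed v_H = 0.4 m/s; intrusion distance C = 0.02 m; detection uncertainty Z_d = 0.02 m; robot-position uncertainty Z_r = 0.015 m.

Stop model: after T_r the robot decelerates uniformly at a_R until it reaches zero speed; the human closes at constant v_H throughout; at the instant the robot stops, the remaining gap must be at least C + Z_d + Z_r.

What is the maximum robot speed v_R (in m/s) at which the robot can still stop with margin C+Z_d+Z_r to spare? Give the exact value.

v_R_max = 12/5 m/s = 2.4000 m/s

at the boundary: (5/8)·v² + (3/5)·v + (-126/25) = 0
  disc = (3/5)² − 4·(5/8)·(-126/25) = 324/25 ; √disc = 18/5
  v_R = (−(3/5) + 18/5) / (2·(5/8)) = 12/5 m/s
check:
braking lasts T_s = (12/5)/(4/5) = 3.0000 s
robot covers v_R·T_r = 2.4000·0.1000 = 0.2400 m before braking
braking distance = 2.4000²/(2·0.8000) = 3.6000 m
human over T_r+T_s: 0.4000·(0.1000+3.0000) = 1.2400 m
C+Z_d+Z_r = 0.0200+0.0200+0.0150 = 0.0550 m
sum ≈ 0.2400+3.6000+1.2400+0.0550 ≈ 5.1350 m = S ✓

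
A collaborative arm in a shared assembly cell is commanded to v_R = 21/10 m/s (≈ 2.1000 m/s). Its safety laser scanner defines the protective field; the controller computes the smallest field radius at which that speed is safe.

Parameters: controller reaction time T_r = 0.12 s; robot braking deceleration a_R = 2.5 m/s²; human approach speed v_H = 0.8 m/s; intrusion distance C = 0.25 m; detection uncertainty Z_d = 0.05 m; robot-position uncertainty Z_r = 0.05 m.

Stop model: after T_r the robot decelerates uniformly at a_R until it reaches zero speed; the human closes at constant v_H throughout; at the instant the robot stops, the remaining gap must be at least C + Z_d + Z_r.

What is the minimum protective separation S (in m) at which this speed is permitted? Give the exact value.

S_min = 563/250 m = 2.2520 m

stop time T_s = (21/10)/(5/2) = 0.8400 s
reaction-phase robot travel = 2.1000·0.1200 = 0.2520 m
robot covers 2.1000·0.8400 − ½·2.5000·0.8400² = 0.8820 m while stopping
human closes 0.8000·0.9600 = 0.7680 m
C+Z_d+Z_r = 0.2500+0.0500+0.0500 = 0.3500 m
S_min ≈ 0.2520+0.8820+0.7680+0.3500  ⇒  S_min = 563/250 m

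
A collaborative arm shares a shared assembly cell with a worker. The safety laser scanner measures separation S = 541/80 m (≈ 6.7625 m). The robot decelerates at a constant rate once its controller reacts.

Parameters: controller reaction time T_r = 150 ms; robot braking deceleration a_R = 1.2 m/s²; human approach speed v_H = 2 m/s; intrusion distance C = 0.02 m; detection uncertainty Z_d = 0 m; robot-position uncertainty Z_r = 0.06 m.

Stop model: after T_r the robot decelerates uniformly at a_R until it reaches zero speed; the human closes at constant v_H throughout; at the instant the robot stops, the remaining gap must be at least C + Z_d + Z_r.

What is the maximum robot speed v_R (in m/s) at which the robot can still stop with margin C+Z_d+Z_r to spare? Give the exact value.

collect terms ⇒ (5/12)·v_R² + (109/60)·v_R + (-2553/400) = 0
  disc = (109/60)² − 4·(5/12)·(-2553/400) = 3136/225 ; √disc = 56/15
  v_R = (−(109/60) + 56/15) / (2·(5/12)) = 23/10 m/s
check:
stop time T_s = (23/10)/(6/5) = 1.9167 s
robot covers v_R·T_r = 2.3000·0.1500 = 0.3450 m before braking
robot under decel: 2.3000²/(2·1.2000) = 2.2042 m
human over T_r+T_s: 2.0000·(0.1500+1.9167) = 4.1333 m
C+Z_d+Z_r = 0.0200+0.0000+0.0600 = 0.0800 m
sum ≈ 0.3450+2.2042+4.1333+0.0800 ≈ 6.7625 m = S ✓

v_R_max = 23/10 m/s = 2.3000 m/s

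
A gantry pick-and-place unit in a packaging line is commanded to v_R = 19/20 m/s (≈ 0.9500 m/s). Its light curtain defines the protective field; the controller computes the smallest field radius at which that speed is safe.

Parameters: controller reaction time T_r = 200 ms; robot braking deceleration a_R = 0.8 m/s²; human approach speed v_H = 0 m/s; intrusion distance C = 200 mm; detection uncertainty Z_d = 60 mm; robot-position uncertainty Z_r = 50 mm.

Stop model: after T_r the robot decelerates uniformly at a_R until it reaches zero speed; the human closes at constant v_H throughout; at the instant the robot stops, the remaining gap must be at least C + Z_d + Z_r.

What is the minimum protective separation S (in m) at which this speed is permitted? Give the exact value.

S_min = 681/640 m = 1.0641 m

T_s = v_R/a_R = (19/20)/(4/5) = 1.1875 s
robot covers v_R·T_r = 0.9500·0.2000 = 0.1900 m before braking
robot under decel: 0.9500²/(2·0.8000) = 0.5641 m
person approaches 0.0000·(0.2000+1.1875) = 0.0000 m
C+Z_d+Z_r = 0.2000+0.0600+0.0500 = 0.3100 m
S_min ≈ 0.1900+0.5641+0.0000+0.3100  ⇒  S_min = 681/640 m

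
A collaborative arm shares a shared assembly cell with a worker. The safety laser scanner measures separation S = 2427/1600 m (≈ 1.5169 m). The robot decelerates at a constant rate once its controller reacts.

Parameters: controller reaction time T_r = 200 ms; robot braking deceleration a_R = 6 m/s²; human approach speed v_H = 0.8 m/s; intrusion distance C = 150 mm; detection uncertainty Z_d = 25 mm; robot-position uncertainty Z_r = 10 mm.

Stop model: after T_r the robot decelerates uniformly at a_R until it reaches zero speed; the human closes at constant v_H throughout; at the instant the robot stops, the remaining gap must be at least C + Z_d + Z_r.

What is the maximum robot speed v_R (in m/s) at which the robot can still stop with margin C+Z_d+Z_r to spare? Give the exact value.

quadratic (1/12)·v² + (1/3)·v + (-75/64) = 0
  disc = (1/3)² − 4·(1/12)·(-75/64) = 289/576 ; √disc = 17/24
  v_R = (−(1/3) + 17/24) / (2·(1/12)) = 9/4 m/s
check:
stop time T_s = (9/4)/6 = 0.3750 s
reaction-phase robot travel = 2.2500·0.2000 = 0.4500 m
robot covers 2.2500·0.3750 − ½·6.0000·0.3750² = 0.4219 m while stopping
human over T_r+T_s: 0.8000·(0.2000+0.3750) = 0.4600 m
residual clearance needed = 0.1500+0.0250+0.0100 = 0.1850 m
sum ≈ 0.4500+0.4219+0.4600+0.1850 ≈ 1.5169 m = S ✓

v_R_max = 9/4 m/s = 2.2500 m/s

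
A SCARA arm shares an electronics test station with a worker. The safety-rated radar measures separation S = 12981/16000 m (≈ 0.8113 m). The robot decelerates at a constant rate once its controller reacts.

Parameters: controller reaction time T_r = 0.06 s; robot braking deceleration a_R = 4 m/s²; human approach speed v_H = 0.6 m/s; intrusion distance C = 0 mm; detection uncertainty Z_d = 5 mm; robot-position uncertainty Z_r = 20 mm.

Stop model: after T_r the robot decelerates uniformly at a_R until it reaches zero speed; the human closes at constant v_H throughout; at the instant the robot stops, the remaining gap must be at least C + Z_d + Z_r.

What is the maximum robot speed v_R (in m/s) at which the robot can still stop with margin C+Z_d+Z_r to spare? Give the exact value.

at the boundary: (1/8)·v² + (21/100)·v + (-2401/3200) = 0
  disc = (21/100)² − 4·(1/8)·(-2401/3200) = 67081/160000 ; √disc = 259/400
  v_R = (−(21/100) + 259/400) / (2·(1/8)) = 7/4 m/s
check:
braking lasts T_s = (7/4)/4 = 0.4375 s
robot in T_r: 1.7500·0.0600 = 0.1050 m
robot covers 1.7500·0.4375 − ½·4.0000·0.4375² = 0.3828 m while stopping
human closes 0.6000·0.4975 = 0.2985 m
C+Z_d+Z_r = 0.0000+0.0050+0.0200 = 0.0250 m
sum ≈ 0.1050+0.3828+0.2985+0.0250 ≈ 0.8113 m = S ✓

v_R_max = 7/4 m/s = 1.7500 m/s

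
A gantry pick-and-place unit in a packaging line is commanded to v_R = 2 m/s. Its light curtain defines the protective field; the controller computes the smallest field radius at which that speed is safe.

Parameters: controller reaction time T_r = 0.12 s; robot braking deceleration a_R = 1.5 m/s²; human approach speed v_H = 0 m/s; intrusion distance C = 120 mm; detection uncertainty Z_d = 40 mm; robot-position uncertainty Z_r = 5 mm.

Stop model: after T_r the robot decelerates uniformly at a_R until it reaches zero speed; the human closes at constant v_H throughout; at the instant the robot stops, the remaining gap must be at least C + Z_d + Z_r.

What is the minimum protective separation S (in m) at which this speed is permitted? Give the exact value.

braking lasts T_s = 2/(3/2) = 1.3333 s
robot covers v_R·T_r = 2.0000·0.1200 = 0.2400 m before braking
braking distance = 2.0000²/(2·1.5000) = 1.3333 m
human closes 0.0000·1.4533 = 0.0000 m
margins: 0.1200+0.0400+0.0050 = 0.1650 m
S_min ≈ 0.2400+1.3333+0.0000+0.1650  ⇒  S_min = 1043/600 m

S_min = 1043/600 m = 1.7383 m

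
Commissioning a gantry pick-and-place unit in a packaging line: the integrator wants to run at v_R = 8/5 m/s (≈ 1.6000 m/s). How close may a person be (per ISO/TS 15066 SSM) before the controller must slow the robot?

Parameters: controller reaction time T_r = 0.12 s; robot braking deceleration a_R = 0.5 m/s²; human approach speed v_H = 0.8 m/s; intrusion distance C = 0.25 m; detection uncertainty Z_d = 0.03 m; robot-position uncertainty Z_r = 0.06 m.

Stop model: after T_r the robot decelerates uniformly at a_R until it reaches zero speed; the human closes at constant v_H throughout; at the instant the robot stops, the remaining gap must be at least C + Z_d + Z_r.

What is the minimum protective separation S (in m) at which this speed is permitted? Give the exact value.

T_s = v_R/a_R = (8/5)/(1/2) = 3.2000 s
robot in T_r: 1.6000·0.1200 = 0.1920 m
robot under decel: 1.6000²/(2·0.5000) = 2.5600 m
human closes 0.8000·3.3200 = 2.6560 m
margins: 0.2500+0.0300+0.0600 = 0.3400 m
S_min ≈ 0.1920+2.5600+2.6560+0.3400  ⇒  S_min = 1437/250 m

S_min = 1437/250 m = 5.7480 m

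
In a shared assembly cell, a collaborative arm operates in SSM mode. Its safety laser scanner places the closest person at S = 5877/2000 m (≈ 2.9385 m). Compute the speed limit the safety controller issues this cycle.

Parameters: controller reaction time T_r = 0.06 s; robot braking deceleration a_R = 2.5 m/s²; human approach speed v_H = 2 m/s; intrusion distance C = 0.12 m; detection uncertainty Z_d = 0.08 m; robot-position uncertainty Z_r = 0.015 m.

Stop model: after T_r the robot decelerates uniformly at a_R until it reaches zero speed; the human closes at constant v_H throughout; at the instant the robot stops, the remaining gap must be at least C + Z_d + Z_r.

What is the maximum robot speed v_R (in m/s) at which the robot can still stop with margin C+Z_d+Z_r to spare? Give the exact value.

at the boundary: (1/5)·v² + (43/50)·v + (-5207/2000) = 0
  disc = (43/50)² − 4·(1/5)·(-5207/2000) = 1764/625 ; √disc = 42/25
  v_R = (−(43/50) + 42/25) / (2·(1/5)) = 41/20 m/s
check:
T_s = v_R/a_R = (41/20)/(5/2) = 0.8200 s
reaction-phase robot travel = 2.0500·0.0600 = 0.1230 m
robot covers 2.0500·0.8200 − ½·2.5000·0.8200² = 0.8405 m while stopping
human over T_r+T_s: 2.0000·(0.0600+0.8200) = 1.7600 m
margins: 0.1200+0.0800+0.0150 = 0.2150 m
sum ≈ 0.1230+0.8405+1.7600+0.2150 ≈ 2.9385 m = S ✓

v_R_max = 41/20 m/s = 2.0500 m/s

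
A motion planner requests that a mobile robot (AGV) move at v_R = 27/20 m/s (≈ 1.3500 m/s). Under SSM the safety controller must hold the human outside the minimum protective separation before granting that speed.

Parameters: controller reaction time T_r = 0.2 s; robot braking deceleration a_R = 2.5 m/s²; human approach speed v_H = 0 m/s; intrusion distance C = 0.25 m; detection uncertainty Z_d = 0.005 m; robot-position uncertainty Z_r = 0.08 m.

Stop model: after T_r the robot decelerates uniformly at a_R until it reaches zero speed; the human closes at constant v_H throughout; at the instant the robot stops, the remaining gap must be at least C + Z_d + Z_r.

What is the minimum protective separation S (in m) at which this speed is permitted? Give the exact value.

S_min = 1939/2000 m = 0.9695 m

stop time T_s = (27/20)/(5/2) = 0.5400 s
robot covers v_R·T_r = 1.3500·0.2000 = 0.2700 m before braking
robot covers 1.3500·0.5400 − ½·2.5000·0.5400² = 0.3645 m while stopping
human over T_r+T_s: 0.0000·(0.2000+0.5400) = 0.0000 m
C+Z_d+Z_r = 0.2500+0.0050+0.0800 = 0.3350 m
S_min ≈ 0.2700+0.3645+0.0000+0.3350  ⇒  S_min = 1939/2000 m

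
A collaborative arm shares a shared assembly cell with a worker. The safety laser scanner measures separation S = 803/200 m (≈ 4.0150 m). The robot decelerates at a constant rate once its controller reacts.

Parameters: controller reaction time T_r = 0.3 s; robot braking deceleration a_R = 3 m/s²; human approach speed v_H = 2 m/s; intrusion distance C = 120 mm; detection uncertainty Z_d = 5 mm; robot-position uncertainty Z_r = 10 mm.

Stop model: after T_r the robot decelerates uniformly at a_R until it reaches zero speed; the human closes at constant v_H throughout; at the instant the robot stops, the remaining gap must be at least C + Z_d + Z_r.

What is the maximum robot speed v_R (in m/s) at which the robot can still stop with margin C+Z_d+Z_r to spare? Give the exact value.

v_R_max = 12/5 m/s = 2.4000 m/s

quadratic (1/6)·v² + (29/30)·v + (-82/25) = 0
  disc = (29/30)² − 4·(1/6)·(-82/25) = 2809/900 ; √disc = 53/30
  v_R = (−(29/30) + 53/30) / (2·(1/6)) = 12/5 m/s
check:
braking lasts T_s = (12/5)/3 = 0.8000 s
robot in T_r: 2.4000·0.3000 = 0.7200 m
robot covers 2.4000·0.8000 − ½·3.0000·0.8000² = 0.9600 m while stopping
human closes 2.0000·1.1000 = 2.2000 m
residual clearance needed = 0.1200+0.0050+0.0100 = 0.1350 m
sum ≈ 0.7200+0.9600+2.2000+0.1350 ≈ 4.0150 m = S ✓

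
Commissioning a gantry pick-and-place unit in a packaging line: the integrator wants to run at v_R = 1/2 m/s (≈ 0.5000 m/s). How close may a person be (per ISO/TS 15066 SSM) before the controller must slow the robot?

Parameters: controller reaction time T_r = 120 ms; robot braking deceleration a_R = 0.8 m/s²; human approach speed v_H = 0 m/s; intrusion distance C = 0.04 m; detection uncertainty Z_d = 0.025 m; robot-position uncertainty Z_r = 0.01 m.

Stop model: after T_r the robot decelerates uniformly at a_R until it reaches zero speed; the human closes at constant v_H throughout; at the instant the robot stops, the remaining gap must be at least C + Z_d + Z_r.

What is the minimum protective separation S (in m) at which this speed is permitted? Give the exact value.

S_min = 233/800 m = 0.2913 m

braking lasts T_s = (1/2)/(4/5) = 0.6250 s
robot covers v_R·T_r = 0.5000·0.1200 = 0.0600 m before braking
braking distance = 0.5000²/(2·0.8000) = 0.1562 m
person approaches 0.0000·(0.1200+0.6250) = 0.0000 m
C+Z_d+Z_r = 0.0400+0.0250+0.0100 = 0.0750 m
S_min ≈ 0.0600+0.1562+0.0000+0.0750  ⇒  S_min = 233/800 m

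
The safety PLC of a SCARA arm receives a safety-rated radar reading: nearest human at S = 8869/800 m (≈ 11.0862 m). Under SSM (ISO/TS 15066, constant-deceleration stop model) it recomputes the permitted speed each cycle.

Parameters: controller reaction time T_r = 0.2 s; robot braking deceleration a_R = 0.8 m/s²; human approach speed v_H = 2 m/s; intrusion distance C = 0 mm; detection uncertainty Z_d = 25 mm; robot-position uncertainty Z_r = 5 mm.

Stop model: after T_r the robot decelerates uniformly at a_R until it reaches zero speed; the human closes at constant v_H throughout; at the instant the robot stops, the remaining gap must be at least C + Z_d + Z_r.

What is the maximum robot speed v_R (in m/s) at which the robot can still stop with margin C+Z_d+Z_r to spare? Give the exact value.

v_R_max = 5/2 m/s = 2.5000 m/s

collect terms ⇒ (5/8)·v_R² + (27/10)·v_R + (-341/32) = 0
  disc = (27/10)² − 4·(5/8)·(-341/32) = 54289/1600 ; √disc = 233/40
  v_R = (−(27/10) + 233/40) / (2·(5/8)) = 5/2 m/s
check:
braking lasts T_s = (5/2)/(4/5) = 3.1250 s
reaction-phase robot travel = 2.5000·0.2000 = 0.5000 m
robot covers 2.5000·3.1250 − ½·0.8000·3.1250² = 3.9062 m while stopping
human closes 2.0000·3.3250 = 6.6500 m
margins: 0.0000+0.0250+0.0050 = 0.0300 m
sum ≈ 0.5000+3.9062+6.6500+0.0300 ≈ 11.0862 m = S ✓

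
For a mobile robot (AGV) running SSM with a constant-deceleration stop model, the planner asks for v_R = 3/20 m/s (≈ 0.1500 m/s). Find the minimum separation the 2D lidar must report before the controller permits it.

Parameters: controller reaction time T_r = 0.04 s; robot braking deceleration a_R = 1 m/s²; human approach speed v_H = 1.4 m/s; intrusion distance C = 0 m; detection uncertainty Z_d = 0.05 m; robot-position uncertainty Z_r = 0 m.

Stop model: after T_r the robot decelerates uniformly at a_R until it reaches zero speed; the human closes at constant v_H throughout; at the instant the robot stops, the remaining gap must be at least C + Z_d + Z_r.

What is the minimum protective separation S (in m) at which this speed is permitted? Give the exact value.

stop time T_s = (3/20)/1 = 0.1500 s
reaction-phase robot travel = 0.1500·0.0400 = 0.0060 m
braking distance = 0.1500²/(2·1.0000) = 0.0112 m
human over T_r+T_s: 1.4000·(0.0400+0.1500) = 0.2660 m
C+Z_d+Z_r = 0.0000+0.0500+0.0000 = 0.0500 m
S_min ≈ 0.0060+0.0112+0.2660+0.0500  ⇒  S_min = 1333/4000 m

S_min = 1333/4000 m = 0.3332 m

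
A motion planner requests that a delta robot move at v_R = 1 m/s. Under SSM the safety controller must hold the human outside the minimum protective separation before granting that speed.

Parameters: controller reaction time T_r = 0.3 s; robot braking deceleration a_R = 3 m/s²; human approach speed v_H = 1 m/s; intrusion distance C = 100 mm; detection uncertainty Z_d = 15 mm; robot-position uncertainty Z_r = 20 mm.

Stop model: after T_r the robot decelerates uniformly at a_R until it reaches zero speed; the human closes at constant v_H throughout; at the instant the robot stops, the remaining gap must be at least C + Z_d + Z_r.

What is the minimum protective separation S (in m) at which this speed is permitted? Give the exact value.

braking lasts T_s = 1/3 = 0.3333 s
robot in T_r: 1.0000·0.3000 = 0.3000 m
robot covers 1.0000·0.3333 − ½·3.0000·0.3333² = 0.1667 m while stopping
person approaches 1.0000·(0.3000+0.3333) = 0.6333 m
margins: 0.1000+0.0150+0.0200 = 0.1350 m
S_min ≈ 0.3000+0.1667+0.6333+0.1350  ⇒  S_min = 247/200 m

S_min = 247/200 m = 1.2350 m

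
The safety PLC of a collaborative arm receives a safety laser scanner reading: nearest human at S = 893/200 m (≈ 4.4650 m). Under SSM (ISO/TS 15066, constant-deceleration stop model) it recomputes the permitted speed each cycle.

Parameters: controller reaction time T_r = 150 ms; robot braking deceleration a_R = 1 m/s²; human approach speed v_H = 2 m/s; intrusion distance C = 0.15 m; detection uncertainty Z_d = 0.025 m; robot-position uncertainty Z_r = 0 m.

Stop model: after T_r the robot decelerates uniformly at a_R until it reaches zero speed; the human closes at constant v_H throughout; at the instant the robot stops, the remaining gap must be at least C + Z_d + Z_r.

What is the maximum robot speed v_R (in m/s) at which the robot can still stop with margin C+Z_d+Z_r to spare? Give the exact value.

at the boundary: (1/2)·v² + (43/20)·v + (-399/100) = 0
  disc = (43/20)² − 4·(1/2)·(-399/100) = 5041/400 ; √disc = 71/20
  v_R = (−(43/20) + 71/20) / (2·(1/2)) = 7/5 m/s
check:
braking lasts T_s = (7/5)/1 = 1.4000 s
reaction-phase robot travel = 1.4000·0.1500 = 0.2100 m
robot covers 1.4000·1.4000 − ½·1.0000·1.4000² = 0.9800 m while stopping
human over T_r+T_s: 2.0000·(0.1500+1.4000) = 3.1000 m
C+Z_d+Z_r = 0.1500+0.0250+0.0000 = 0.1750 m
sum ≈ 0.2100+0.9800+3.1000+0.1750 ≈ 4.4650 m = S ✓

v_R_max = 7/5 m/s = 1.4000 m/s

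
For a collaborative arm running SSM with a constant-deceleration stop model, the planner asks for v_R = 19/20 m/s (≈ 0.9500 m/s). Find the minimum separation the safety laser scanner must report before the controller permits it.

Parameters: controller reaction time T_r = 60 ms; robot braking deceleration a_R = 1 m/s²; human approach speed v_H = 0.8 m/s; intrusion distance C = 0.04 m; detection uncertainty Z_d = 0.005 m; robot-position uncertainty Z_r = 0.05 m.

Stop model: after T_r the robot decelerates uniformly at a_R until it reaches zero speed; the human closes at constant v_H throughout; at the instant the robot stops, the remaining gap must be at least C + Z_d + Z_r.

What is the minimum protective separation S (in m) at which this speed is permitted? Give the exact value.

braking lasts T_s = (19/20)/1 = 0.9500 s
robot covers v_R·T_r = 0.9500·0.0600 = 0.0570 m before braking
robot covers 0.9500·0.9500 − ½·1.0000·0.9500² = 0.4512 m while stopping
human closes 0.8000·1.0100 = 0.8080 m
margins: 0.0400+0.0050+0.0500 = 0.0950 m
S_min ≈ 0.0570+0.4512+0.8080+0.0950  ⇒  S_min = 1129/800 m

S_min = 1129/800 m = 1.4112 m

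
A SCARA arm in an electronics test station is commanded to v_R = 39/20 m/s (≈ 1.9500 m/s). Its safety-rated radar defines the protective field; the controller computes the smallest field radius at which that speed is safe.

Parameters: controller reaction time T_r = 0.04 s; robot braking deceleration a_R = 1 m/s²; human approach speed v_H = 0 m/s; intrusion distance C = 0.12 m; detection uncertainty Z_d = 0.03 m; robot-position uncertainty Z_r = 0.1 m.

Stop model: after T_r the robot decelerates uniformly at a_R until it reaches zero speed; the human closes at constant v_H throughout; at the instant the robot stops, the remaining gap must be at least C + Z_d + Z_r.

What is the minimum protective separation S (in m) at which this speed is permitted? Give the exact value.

S_min = 8917/4000 m = 2.2292 m

braking lasts T_s = (39/20)/1 = 1.9500 s
reaction-phase robot travel = 1.9500·0.0400 = 0.0780 m
robot under decel: 1.9500²/(2·1.0000) = 1.9013 m
person approaches 0.0000·(0.0400+1.9500) = 0.0000 m
margins: 0.1200+0.0300+0.1000 = 0.2500 m
S_min ≈ 0.0780+1.9013+0.0000+0.2500  ⇒  S_min = 8917/4000 m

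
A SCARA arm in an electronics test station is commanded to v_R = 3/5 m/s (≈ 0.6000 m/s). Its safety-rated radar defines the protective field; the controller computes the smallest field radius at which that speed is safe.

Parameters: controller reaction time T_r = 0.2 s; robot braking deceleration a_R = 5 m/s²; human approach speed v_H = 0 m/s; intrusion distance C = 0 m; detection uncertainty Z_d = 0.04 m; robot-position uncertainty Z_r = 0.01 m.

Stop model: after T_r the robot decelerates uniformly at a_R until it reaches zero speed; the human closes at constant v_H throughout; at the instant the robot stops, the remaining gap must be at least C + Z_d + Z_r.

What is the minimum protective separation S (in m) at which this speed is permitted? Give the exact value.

S_min = 103/500 m = 0.2060 m

braking lasts T_s = (3/5)/5 = 0.1200 s
robot in T_r: 0.6000·0.2000 = 0.1200 m
robot under decel: 0.6000²/(2·5.0000) = 0.0360 m
human over T_r+T_s: 0.0000·(0.2000+0.1200) = 0.0000 m
residual clearance needed = 0.0000+0.0400+0.0100 = 0.0500 m
S_min ≈ 0.1200+0.0360+0.0000+0.0500  ⇒  S_min = 103/500 m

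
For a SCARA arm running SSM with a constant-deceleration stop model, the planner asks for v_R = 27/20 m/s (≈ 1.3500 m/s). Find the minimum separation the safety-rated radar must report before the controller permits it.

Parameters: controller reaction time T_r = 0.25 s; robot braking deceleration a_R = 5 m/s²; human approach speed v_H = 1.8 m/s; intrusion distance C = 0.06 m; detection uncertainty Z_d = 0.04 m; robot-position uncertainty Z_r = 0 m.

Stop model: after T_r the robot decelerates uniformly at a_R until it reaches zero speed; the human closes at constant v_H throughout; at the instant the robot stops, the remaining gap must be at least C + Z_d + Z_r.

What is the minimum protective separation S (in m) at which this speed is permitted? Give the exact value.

S_min = 6223/4000 m = 1.5557 m

stop time T_s = (27/20)/5 = 0.2700 s
robot covers v_R·T_r = 1.3500·0.2500 = 0.3375 m before braking
braking distance = 1.3500²/(2·5.0000) = 0.1822 m
human closes 1.8000·0.5200 = 0.9360 m
margins: 0.0600+0.0400+0.0000 = 0.1000 m
S_min ≈ 0.3375+0.1822+0.9360+0.1000  ⇒  S_min = 6223/4000 m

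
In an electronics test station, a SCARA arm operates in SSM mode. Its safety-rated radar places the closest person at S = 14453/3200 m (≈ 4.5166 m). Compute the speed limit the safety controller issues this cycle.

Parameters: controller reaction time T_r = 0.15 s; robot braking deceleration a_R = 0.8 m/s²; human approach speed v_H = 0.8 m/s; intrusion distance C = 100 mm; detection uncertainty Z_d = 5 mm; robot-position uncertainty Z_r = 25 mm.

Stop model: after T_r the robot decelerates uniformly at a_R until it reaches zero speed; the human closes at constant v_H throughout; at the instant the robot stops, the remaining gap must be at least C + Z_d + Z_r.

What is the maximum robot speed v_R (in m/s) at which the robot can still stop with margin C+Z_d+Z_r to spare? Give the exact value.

v_R_max = 37/20 m/s = 1.8500 m/s

at the boundary: (5/8)·v² + (23/20)·v + (-13653/3200) = 0
  disc = (23/20)² − 4·(5/8)·(-13653/3200) = 76729/6400 ; √disc = 277/80
  v_R = (−(23/20) + 277/80) / (2·(5/8)) = 37/20 m/s
check:
T_s = v_R/a_R = (37/20)/(4/5) = 2.3125 s
reaction-phase robot travel = 1.8500·0.1500 = 0.2775 m
robot under decel: 1.8500²/(2·0.8000) = 2.1391 m
person approaches 0.8000·(0.1500+2.3125) = 1.9700 m
margins: 0.1000+0.0050+0.0250 = 0.1300 m
sum ≈ 0.2775+2.1391+1.9700+0.1300 ≈ 4.5166 m = S ✓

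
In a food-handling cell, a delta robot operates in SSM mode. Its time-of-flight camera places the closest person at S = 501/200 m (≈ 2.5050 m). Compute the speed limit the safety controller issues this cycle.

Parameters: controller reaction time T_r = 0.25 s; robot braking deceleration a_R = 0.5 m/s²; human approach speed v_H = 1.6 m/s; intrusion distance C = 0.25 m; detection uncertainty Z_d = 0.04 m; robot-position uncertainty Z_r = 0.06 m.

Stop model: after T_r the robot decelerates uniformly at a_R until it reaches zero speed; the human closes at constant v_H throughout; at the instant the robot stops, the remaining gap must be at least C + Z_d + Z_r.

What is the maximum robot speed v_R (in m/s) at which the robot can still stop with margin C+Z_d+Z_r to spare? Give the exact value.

v_R_max = 9/20 m/s = 0.4500 m/s

at the boundary: (1)·v² + (69/20)·v + (-351/200) = 0
  disc = (69/20)² − 4·(1)·(-351/200) = 7569/400 ; √disc = 87/20
  v_R = (−(69/20) + 87/20) / (2·(1)) = 9/20 m/s
check:
stop time T_s = (9/20)/(1/2) = 0.9000 s
robot covers v_R·T_r = 0.4500·0.2500 = 0.1125 m before braking
braking distance = 0.4500²/(2·0.5000) = 0.2025 m
human closes 1.6000·1.1500 = 1.8400 m
residual clearance needed = 0.2500+0.0400+0.0600 = 0.3500 m
sum ≈ 0.1125+0.2025+1.8400+0.3500 ≈ 2.5050 m = S ✓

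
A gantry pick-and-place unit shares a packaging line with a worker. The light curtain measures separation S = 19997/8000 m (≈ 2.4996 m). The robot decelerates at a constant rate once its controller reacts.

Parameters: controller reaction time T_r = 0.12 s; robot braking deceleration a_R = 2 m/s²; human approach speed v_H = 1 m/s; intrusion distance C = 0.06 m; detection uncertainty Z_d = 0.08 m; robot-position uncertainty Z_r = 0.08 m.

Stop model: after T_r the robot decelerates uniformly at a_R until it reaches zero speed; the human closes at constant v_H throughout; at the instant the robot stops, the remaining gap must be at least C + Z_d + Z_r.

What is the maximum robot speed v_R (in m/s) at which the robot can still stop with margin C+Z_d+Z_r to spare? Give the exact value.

collect terms ⇒ (1/4)·v_R² + (31/50)·v_R + (-17277/8000) = 0
  disc = (31/50)² − 4·(1/4)·(-17277/8000) = 101761/40000 ; √disc = 319/200
  v_R = (−(31/50) + 319/200) / (2·(1/4)) = 39/20 m/s
check:
stop time T_s = (39/20)/2 = 0.9750 s
robot covers v_R·T_r = 1.9500·0.1200 = 0.2340 m before braking
robot covers 1.9500·0.9750 − ½·2.0000·0.9750² = 0.9506 m while stopping
human closes 1.0000·1.0950 = 1.0950 m
residual clearance needed = 0.0600+0.0800+0.0800 = 0.2200 m
sum ≈ 0.2340+0.9506+1.0950+0.2200 ≈ 2.4996 m = S ✓

v_R_max = 39/20 m/s = 1.9500 m/s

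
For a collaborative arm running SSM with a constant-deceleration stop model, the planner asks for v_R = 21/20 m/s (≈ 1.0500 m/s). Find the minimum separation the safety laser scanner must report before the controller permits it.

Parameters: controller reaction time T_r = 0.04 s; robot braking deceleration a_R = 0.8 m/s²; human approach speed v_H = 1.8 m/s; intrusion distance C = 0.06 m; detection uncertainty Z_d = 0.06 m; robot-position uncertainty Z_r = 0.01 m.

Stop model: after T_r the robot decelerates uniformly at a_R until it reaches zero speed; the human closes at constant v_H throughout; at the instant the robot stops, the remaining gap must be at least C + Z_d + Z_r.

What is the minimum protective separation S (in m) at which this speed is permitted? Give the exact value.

S_min = 52729/16000 m = 3.2956 m

braking lasts T_s = (21/20)/(4/5) = 1.3125 s
robot in T_r: 1.0500·0.0400 = 0.0420 m
braking distance = 1.0500²/(2·0.8000) = 0.6891 m
person approaches 1.8000·(0.0400+1.3125) = 2.4345 m
C+Z_d+Z_r = 0.0600+0.0600+0.0100 = 0.1300 m
S_min ≈ 0.0420+0.6891+2.4345+0.1300  ⇒  S_min = 52729/16000 m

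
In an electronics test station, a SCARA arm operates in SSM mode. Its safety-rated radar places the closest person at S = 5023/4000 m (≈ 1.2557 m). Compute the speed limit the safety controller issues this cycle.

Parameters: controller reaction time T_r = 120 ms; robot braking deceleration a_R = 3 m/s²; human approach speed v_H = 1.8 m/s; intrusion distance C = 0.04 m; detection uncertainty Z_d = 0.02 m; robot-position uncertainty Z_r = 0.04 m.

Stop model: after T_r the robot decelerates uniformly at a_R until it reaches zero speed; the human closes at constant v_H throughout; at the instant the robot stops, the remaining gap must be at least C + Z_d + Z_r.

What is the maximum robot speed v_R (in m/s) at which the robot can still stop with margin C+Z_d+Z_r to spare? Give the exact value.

collect terms ⇒ (1/6)·v_R² + (18/25)·v_R + (-3759/4000) = 0
  disc = (18/25)² − 4·(1/6)·(-3759/4000) = 11449/10000 ; √disc = 107/100
  v_R = (−(18/25) + 107/100) / (2·(1/6)) = 21/20 m/s
check:
braking lasts T_s = (21/20)/3 = 0.3500 s
robot covers v_R·T_r = 1.0500·0.1200 = 0.1260 m before braking
robot covers 1.0500·0.3500 − ½·3.0000·0.3500² = 0.1837 m while stopping
human closes 1.8000·0.4700 = 0.8460 m
C+Z_d+Z_r = 0.0400+0.0200+0.0400 = 0.1000 m
sum ≈ 0.1260+0.1837+0.8460+0.1000 ≈ 1.2557 m = S ✓

v_R_max = 21/20 m/s = 1.0500 m/s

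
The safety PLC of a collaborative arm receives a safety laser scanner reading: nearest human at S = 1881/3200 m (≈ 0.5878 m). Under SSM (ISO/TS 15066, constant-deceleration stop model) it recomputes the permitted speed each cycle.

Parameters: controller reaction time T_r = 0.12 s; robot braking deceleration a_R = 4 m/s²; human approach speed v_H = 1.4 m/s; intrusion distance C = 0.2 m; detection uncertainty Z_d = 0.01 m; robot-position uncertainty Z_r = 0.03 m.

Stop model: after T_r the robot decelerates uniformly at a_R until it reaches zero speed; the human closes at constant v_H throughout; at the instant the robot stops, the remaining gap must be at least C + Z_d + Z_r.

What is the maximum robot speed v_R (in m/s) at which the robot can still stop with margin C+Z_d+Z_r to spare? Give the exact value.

collect terms ⇒ (1/8)·v_R² + (47/100)·v_R + (-2877/16000) = 0
  disc = (47/100)² − 4·(1/8)·(-2877/16000) = 49729/160000 ; √disc = 223/400
  v_R = (−(47/100) + 223/400) / (2·(1/8)) = 7/20 m/s
check:
braking lasts T_s = (7/20)/4 = 0.0875 s
robot covers v_R·T_r = 0.3500·0.1200 = 0.0420 m before braking
robot under decel: 0.3500²/(2·4.0000) = 0.0153 m
person approaches 1.4000·(0.1200+0.0875) = 0.2905 m
C+Z_d+Z_r = 0.2000+0.0100+0.0300 = 0.2400 m
sum ≈ 0.0420+0.0153+0.2905+0.2400 ≈ 0.5878 m = S ✓

v_R_max = 7/20 m/s = 0.3500 m/s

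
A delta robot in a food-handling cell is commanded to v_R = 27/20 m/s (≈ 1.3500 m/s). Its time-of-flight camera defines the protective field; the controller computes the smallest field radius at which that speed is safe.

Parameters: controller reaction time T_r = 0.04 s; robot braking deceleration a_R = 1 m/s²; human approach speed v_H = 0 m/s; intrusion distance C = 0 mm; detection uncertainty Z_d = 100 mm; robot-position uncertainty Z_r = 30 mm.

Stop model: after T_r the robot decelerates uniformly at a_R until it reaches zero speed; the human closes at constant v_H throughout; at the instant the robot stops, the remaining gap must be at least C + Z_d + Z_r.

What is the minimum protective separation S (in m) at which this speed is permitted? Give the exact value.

stop time T_s = (27/20)/1 = 1.3500 s
reaction-phase robot travel = 1.3500·0.0400 = 0.0540 m
robot under decel: 1.3500²/(2·1.0000) = 0.9113 m
person approaches 0.0000·(0.0400+1.3500) = 0.0000 m
C+Z_d+Z_r = 0.0000+0.1000+0.0300 = 0.1300 m
S_min ≈ 0.0540+0.9113+0.0000+0.1300  ⇒  S_min = 4381/4000 m

S_min = 4381/4000 m = 1.0953 m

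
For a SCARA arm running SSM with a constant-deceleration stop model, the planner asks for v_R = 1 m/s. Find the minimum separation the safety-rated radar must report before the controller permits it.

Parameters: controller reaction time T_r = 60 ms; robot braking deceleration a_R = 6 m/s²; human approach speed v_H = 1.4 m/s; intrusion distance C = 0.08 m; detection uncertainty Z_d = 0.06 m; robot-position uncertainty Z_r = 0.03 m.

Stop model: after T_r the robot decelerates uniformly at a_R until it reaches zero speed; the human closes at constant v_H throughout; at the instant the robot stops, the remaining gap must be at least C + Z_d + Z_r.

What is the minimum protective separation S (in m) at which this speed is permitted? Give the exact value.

S_min = 473/750 m = 0.6307 m

braking lasts T_s = 1/6 = 0.1667 s
robot in T_r: 1.0000·0.0600 = 0.0600 m
robot covers 1.0000·0.1667 − ½·6.0000·0.1667² = 0.0833 m while stopping
human over T_r+T_s: 1.4000·(0.0600+0.1667) = 0.3173 m
residual clearance needed = 0.0800+0.0600+0.0300 = 0.1700 m
S_min ≈ 0.0600+0.0833+0.3173+0.1700  ⇒  S_min = 473/750 m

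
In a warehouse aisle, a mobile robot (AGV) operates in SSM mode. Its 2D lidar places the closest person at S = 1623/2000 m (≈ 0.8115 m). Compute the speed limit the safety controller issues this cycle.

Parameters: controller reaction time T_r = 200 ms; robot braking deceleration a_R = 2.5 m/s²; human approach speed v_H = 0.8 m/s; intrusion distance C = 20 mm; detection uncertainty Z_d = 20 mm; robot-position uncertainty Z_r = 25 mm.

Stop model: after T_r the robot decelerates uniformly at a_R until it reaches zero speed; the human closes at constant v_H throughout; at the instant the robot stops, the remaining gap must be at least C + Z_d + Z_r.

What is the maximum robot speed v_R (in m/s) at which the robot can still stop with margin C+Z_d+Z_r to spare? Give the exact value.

v_R_max = 17/20 m/s = 0.8500 m/s

collect terms ⇒ (1/5)·v_R² + (13/25)·v_R + (-1173/2000) = 0
  disc = (13/25)² − 4·(1/5)·(-1173/2000) = 1849/2500 ; √disc = 43/50
  v_R = (−(13/25) + 43/50) / (2·(1/5)) = 17/20 m/s
check:
T_s = v_R/a_R = (17/20)/(5/2) = 0.3400 s
robot in T_r: 0.8500·0.2000 = 0.1700 m
robot covers 0.8500·0.3400 − ½·2.5000·0.3400² = 0.1445 m while stopping
human closes 0.8000·0.5400 = 0.4320 m
C+Z_d+Z_r = 0.0200+0.0200+0.0250 = 0.0650 m
sum ≈ 0.1700+0.1445+0.4320+0.0650 ≈ 0.8115 m = S ✓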